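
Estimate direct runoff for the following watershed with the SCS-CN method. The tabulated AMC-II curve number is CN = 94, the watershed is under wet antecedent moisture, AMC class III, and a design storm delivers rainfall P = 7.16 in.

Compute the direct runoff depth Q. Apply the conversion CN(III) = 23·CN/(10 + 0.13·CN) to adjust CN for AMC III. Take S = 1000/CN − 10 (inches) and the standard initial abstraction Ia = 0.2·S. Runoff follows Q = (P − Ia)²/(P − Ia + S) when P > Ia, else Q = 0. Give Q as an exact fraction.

Wet (AMC III): CN(III) = 23·94/(10 + 0.13·94) = 2162/(1111/50) = 108100/1111 ≈ 97.300
Retention S: 1000/CN − 10 with CN=97.300 → S = 300/1081 ≈ 0.278 in
Ia = 0.2·(300/1081) = 60/1081 in ≈ 0.056 in
Since P=7.160 > Ia=0.056: effective rainfall P−Ia = 191999/27025 in
Q: (191999/27025)² ÷ (199499/27025) = 36863616001/5391460475 in (≈ 6.837 in)

Q = 36863616001/5391460475 in ≈ 6.837 in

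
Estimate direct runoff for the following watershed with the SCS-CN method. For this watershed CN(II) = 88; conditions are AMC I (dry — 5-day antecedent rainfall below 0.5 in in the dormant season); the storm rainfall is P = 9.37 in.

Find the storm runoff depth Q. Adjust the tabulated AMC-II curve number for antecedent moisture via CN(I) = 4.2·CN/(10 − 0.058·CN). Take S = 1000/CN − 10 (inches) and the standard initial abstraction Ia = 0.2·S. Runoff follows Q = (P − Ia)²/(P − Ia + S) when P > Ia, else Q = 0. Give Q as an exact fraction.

Adjust CN=88 to AMC I: 4.2·88/(10 − 0.058·88) → (1848/5) ÷ (612/125) = 3850/51 ≈ 75.490
Max retention: S = 1000/(3850/51) − 10 = 250/77 in (≈ 3.247 in)
Ia = 0.2·(250/77) = 50/77 in ≈ 0.649 in
Excess rainfall: 9.370 − 0.649 = 8.721 in; P > Ia so Q > 0
Runoff Q = (P−Ia)²/(P−Ia+S) = (8.721)²/(8.721+3.247) = 4508988201/709547300 ≈ 6.355 in

Q = 4508988201/709547300 in ≈ 6.355 in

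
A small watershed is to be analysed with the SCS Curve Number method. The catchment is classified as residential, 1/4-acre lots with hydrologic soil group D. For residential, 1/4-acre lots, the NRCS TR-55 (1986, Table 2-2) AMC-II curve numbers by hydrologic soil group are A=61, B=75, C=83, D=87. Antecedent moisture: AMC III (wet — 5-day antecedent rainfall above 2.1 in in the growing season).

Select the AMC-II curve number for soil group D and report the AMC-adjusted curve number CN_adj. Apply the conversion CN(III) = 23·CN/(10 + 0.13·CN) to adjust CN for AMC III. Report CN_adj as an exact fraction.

NRCS table: residential, 1/4-acre lots, soil group D → CN(II) = 87
Wet (AMC III): CN(III) = 23·87/(10 + 0.13·87) = 2001/(2131/100) = 200100/2131 ≈ 93.900

CN_adj = 200100/2131 ≈ 93.900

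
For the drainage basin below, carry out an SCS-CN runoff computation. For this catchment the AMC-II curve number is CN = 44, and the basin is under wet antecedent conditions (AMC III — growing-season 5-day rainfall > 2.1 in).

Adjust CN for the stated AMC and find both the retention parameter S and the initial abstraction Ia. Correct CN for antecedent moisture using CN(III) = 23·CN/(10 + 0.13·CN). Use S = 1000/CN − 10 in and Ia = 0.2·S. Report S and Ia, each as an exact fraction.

CN(III) from CN(II)=44: (23·44)/(10 + 0.13·44) = 25300/393 ≈ 64.377
S = 1000/(25300/393) − 10 = 1400/253 in ≈ 5.534 in
Ia = 0.2·(1400/253) = 280/253 in ≈ 1.107 in

S = 1400/253 in ≈ 5.534 in; Ia = 280/253 in ≈ 1.107 in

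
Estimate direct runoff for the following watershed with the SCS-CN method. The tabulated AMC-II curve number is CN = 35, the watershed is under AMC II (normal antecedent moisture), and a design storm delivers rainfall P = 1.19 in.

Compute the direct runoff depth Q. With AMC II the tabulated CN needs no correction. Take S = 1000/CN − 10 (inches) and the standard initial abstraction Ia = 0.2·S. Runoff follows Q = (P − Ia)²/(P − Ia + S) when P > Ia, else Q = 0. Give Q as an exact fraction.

CN(II) = 35; AMC II needs no correction.
S = 1000/35 − 10 = 130/7 in ≈ 18.571 in
Ia = 0.2·(130/7) = 26/7 in ≈ 3.714 in
P = 1.190 ≤ Ia = 3.714 in: entire storm abstracted, Q = 0.

Q = 0 in ≈ 0.000 in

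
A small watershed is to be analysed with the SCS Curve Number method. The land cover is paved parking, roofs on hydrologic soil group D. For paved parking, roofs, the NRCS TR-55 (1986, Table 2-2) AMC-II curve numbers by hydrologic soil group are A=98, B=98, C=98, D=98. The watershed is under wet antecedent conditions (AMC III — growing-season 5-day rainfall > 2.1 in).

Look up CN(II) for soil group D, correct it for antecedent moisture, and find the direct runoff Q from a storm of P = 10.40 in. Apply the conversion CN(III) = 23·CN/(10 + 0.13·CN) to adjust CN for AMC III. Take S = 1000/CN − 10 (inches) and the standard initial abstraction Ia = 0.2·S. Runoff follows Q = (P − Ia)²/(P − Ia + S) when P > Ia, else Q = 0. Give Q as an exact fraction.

NRCS table: paved parking, roofs, soil group D → CN(II) = 98
Adjust CN=98 to AMC III: 23·98/(10 + 0.13·98) → 2254 ÷ (1137/50) = 112700/1137 ≈ 99.120
Max retention: S = 1000/(112700/1137) − 10 = 100/1127 in (≈ 0.089 in)
Ia = 0.2·(100/1127) = 20/1127 in ≈ 0.018 in
Since P=10.400 > Ia=0.018: effective rainfall P−Ia = 58504/5635 in
Q = (58504/5635)²/((58504/5635) + 100/1127) = (3422718016/31753225)/(59004/5635) = 855679504/83121885 in ≈ 10.294 in

Q = 855679504/83121885 in ≈ 10.294 in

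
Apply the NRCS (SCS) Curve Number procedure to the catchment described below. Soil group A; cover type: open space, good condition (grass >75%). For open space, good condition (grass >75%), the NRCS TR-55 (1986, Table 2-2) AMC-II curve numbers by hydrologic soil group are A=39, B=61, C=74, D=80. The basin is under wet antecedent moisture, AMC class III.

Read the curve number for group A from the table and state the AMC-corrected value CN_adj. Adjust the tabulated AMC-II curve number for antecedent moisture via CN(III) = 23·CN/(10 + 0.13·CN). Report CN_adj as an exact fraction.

CN_adj = 89700/1507 ≈ 59.522

NRCS table: open space, good condition (grass >75%), soil group A → CN(II) = 39
CN(III) from CN(II)=39: (23·39)/(10 + 0.13·39) = 89700/1507 ≈ 59.522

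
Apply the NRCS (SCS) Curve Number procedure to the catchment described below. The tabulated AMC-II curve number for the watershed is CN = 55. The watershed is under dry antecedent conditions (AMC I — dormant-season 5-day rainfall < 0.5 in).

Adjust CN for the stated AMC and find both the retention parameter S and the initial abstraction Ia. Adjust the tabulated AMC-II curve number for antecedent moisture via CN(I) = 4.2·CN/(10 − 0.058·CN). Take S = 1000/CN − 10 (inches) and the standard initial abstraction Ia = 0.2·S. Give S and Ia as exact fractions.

Dry (AMC I): CN(I) = 4.2·55/(10 − 0.058·55) = 231/(681/100) = 7700/227 ≈ 33.921
S = 1000/(7700/227) − 10 = 1500/77 in ≈ 19.481 in
Ia = 0.2·(1500/77) = 300/77 in ≈ 3.896 in

S = 1500/77 in ≈ 19.481 in; Ia = 300/77 in ≈ 3.896 in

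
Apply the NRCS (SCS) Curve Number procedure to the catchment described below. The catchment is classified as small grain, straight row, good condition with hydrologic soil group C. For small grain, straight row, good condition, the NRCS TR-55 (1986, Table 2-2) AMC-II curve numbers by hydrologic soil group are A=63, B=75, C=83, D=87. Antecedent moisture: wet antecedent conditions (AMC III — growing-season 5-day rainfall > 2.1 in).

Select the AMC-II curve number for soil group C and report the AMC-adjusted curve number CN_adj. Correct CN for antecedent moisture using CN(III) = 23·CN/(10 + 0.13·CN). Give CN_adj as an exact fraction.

CN_adj = 190900/2079 ≈ 91.823

NRCS table: small grain, straight row, good condition, soil group C → CN(II) = 83
CN(III) from CN(II)=83: (23·83)/(10 + 0.13·83) = 190900/2079 ≈ 91.823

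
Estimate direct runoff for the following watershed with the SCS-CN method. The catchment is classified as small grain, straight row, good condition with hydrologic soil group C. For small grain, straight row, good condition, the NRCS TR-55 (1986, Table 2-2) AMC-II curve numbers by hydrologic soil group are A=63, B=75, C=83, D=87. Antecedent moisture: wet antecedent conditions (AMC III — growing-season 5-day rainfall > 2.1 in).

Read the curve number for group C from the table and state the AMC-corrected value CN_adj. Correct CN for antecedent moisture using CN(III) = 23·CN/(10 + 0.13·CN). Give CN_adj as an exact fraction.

CN_adj = 190900/2079 ≈ 91.823

NRCS table: small grain, straight row, good condition, soil group C → CN(II) = 83
Adjust CN=83 to AMC III: 23·83/(10 + 0.13·83) → 1909 ÷ (2079/100) = 190900/2079 ≈ 91.823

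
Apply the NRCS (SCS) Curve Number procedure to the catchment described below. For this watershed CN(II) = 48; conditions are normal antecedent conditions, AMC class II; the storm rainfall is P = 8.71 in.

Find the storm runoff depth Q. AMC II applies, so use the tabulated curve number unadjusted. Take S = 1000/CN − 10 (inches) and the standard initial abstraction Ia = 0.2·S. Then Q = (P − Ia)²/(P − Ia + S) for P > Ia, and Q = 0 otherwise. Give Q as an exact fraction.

CN(II) = 48; AMC II needs no correction.
Retention S: 1000/CN − 10 with CN=48.000 → S = 65/6 ≈ 10.833 in
Ia = 0.2S: 0.2·10.833 = 2.167 in (exactly 13/6)
P − Ia = 8.710 − 2.167 = 1963/300 ≈ 6.543 in (> 0, runoff occurs)
Q: (1963/300)² ÷ (5213/300) = 296413/120300 in (≈ 2.464 in)

Q = 296413/120300 in ≈ 2.464 in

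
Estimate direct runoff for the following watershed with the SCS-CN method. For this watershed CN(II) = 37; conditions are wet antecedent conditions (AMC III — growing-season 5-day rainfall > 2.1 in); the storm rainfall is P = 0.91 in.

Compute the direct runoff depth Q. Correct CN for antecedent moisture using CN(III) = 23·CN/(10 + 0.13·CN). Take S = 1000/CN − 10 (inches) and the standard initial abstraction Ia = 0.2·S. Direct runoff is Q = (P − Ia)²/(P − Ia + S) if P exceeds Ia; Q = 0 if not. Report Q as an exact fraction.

Q = 0 in ≈ 0.000 in

Adjust CN=37 to AMC III: 23·37/(10 + 0.13·37) → 851 ÷ (1481/100) = 85100/1481 ≈ 57.461
S = 1000/(85100/1481) − 10 = 6300/851 in ≈ 7.403 in
Ia = 0.2S: 0.2·7.403 = 1.481 in (exactly 1260/851)
P = 0.910 ≤ Ia = 1.481 in: entire storm abstracted, Q = 0.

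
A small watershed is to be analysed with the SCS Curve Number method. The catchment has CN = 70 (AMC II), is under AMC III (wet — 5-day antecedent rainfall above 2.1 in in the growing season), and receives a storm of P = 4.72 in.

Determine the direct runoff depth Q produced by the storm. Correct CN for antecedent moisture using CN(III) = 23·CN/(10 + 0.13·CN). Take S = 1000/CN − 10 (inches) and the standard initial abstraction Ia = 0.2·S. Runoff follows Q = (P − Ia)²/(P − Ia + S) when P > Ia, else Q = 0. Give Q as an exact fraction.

Q = 153090002/50308475 in ≈ 3.043 in

CN(III) from CN(II)=70: (23·70)/(10 + 0.13·70) = 16100/191 ≈ 84.293
S = 1000/(16100/191) − 10 = 300/161 in ≈ 1.863 in
Ia = 0.2·(300/161) = 60/161 in ≈ 0.373 in
Since P=4.720 > Ia=0.373: effective rainfall P−Ia = 17498/4025 in
Q = (17498/4025)²/((17498/4025) + 300/161) = (306180004/16200625)/(24998/4025) = 153090002/50308475 in ≈ 3.043 in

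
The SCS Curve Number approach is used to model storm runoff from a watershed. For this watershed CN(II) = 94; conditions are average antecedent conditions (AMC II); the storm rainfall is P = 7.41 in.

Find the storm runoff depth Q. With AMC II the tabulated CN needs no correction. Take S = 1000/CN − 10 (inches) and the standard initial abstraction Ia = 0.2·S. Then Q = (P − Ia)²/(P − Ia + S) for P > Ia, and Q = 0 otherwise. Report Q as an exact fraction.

CN(II) = 94; AMC II needs no correction.
Retention S: 1000/CN − 10 with CN=94.000 → S = 30/47 ≈ 0.638 in
Ia = 0.2S: 0.2·0.638 = 0.128 in (exactly 6/47)
Since P=7.410 > Ia=0.128: effective rainfall P−Ia = 34227/4700 in
Runoff Q = (P−Ia)²/(P−Ia+S) = (7.282)²/(7.282+0.638) = 390495843/58322300 ≈ 6.695 in

Q = 390495843/58322300 in ≈ 6.695 in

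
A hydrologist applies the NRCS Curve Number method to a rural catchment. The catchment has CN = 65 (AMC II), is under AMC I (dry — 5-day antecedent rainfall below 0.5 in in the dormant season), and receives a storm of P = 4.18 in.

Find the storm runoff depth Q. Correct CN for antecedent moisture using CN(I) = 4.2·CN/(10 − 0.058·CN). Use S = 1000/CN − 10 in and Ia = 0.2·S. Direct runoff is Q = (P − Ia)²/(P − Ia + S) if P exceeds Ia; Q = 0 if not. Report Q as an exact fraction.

Q = 9928801/54894450 in ≈ 0.181 in

CN(I) from CN(II)=65: (4.2·65)/(10 − 0.058·65) = 3900/89 ≈ 43.820
S = 1000/(3900/89) − 10 = 500/39 in ≈ 12.821 in
Ia = 0.2S: 0.2·12.821 = 2.564 in (exactly 100/39)
P − Ia = 4.180 − 2.564 = 3151/1950 ≈ 1.616 in (> 0, runoff occurs)
Q: (3151/1950)² ÷ (28151/1950) = 9928801/54894450 in (≈ 0.181 in)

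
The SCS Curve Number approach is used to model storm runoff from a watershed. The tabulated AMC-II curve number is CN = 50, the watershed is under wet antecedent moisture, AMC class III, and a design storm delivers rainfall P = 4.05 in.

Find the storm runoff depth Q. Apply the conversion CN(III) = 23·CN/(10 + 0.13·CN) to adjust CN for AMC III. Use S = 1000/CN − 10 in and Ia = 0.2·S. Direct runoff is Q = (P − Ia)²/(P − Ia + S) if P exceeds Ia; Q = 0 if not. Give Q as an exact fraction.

Q = 2140369/1592980 in ≈ 1.344 in

Adjust CN=50 to AMC III: 23·50/(10 + 0.13·50) → 1150 ÷ (33/2) = 2300/33 ≈ 69.697
Retention S: 1000/CN − 10 with CN=69.697 → S = 100/23 ≈ 4.348 in
Initial abstraction Ia = S/5 = (100/23)/5 = 20/23 ≈ 0.870 in
Since P=4.050 > Ia=0.870: effective rainfall P−Ia = 1463/460 in
Runoff Q = (P−Ia)²/(P−Ia+S) = (3.180)²/(3.180+4.348) = 2140369/1592980 ≈ 1.344 in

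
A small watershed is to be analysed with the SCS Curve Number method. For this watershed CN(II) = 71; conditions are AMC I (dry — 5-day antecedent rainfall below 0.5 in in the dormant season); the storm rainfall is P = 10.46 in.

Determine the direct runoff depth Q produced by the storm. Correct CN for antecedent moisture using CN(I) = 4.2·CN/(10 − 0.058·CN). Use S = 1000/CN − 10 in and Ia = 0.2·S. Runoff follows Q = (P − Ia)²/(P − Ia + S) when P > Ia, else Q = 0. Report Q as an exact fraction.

CN(I) from CN(II)=71: (4.2·71)/(10 − 0.058·71) = 149100/2941 ≈ 50.697
Max retention: S = 1000/(149100/2941) − 10 = 14500/1491 in (≈ 9.725 in)
Initial abstraction Ia = S/5 = (14500/1491)/5 = 2900/1491 ≈ 1.945 in
Excess rainfall: 10.460 − 1.945 = 8.515 in; P > Ia so Q > 0
Runoff Q = (P−Ia)²/(P−Ia+S) = (8.515)²/(8.515+9.725) = 402962152849/101372568150 ≈ 3.975 in

Q = 402962152849/101372568150 in ≈ 3.975 in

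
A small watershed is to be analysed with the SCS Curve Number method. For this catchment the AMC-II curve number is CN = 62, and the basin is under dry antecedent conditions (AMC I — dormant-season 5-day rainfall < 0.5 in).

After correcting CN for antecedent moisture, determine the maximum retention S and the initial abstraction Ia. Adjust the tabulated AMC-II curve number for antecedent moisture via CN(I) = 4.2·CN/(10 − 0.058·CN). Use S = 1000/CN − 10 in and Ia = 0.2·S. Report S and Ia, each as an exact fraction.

Adjust CN=62 to AMC I: 4.2·62/(10 − 0.058·62) → (1302/5) ÷ (1601/250) = 65100/1601 ≈ 40.662
Retention S: 1000/CN − 10 with CN=40.662 → S = 9500/651 ≈ 14.593 in
Ia = 0.2·(9500/651) = 1900/651 in ≈ 2.919 in

S = 9500/651 in ≈ 14.593 in; Ia = 1900/651 in ≈ 2.919 in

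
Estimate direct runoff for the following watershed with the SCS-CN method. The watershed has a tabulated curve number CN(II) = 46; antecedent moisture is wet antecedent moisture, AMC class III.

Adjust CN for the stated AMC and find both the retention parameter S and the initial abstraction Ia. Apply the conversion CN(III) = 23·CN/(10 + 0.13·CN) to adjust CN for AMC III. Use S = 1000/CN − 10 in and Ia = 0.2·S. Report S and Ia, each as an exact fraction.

Adjust CN=46 to AMC III: 23·46/(10 + 0.13·46) → 1058 ÷ (799/50) = 52900/799 ≈ 66.208
Max retention: S = 1000/(52900/799) − 10 = 2700/529 in (≈ 5.104 in)
Ia = 0.2·(2700/529) = 540/529 in ≈ 1.021 in

S = 2700/529 in ≈ 5.104 in; Ia = 540/529 in ≈ 1.021 in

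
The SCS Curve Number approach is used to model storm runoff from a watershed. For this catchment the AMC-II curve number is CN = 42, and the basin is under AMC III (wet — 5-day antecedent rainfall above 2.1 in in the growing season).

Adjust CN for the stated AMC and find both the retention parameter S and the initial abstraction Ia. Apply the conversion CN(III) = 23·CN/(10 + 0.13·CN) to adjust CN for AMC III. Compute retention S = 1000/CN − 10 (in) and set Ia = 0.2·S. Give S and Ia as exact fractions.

CN(III) from CN(II)=42: (23·42)/(10 + 0.13·42) = 48300/773 ≈ 62.484
Max retention: S = 1000/(48300/773) − 10 = 2900/483 in (≈ 6.004 in)
Ia = 0.2·(2900/483) = 580/483 in ≈ 1.201 in

S = 2900/483 in ≈ 6.004 in; Ia = 580/483 in ≈ 1.201 in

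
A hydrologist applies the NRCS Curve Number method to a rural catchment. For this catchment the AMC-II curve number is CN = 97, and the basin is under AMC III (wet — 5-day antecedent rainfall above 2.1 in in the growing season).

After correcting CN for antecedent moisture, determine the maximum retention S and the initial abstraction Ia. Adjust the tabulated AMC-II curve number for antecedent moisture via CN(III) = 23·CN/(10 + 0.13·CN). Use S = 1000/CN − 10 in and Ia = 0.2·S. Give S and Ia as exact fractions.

S = 300/2231 in ≈ 0.134 in; Ia = 60/2231 in ≈ 0.027 in

CN(III) from CN(II)=97: (23·97)/(10 + 0.13·97) = 223100/2261 ≈ 98.673
Max retention: S = 1000/(223100/2261) − 10 = 300/2231 in (≈ 0.134 in)
Ia = 0.2S: 0.2·0.134 = 0.027 in (exactly 60/2231)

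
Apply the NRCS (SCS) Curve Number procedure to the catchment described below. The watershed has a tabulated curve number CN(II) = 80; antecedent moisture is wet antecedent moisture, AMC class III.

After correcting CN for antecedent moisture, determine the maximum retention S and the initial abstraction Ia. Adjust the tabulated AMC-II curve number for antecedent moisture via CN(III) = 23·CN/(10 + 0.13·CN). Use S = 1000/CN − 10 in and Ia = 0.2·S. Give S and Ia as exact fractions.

Wet (AMC III): CN(III) = 23·80/(10 + 0.13·80) = 1840/(102/5) = 4600/51 ≈ 90.196
Max retention: S = 1000/(4600/51) − 10 = 25/23 in (≈ 1.087 in)
Initial abstraction Ia = S/5 = (25/23)/5 = 5/23 ≈ 0.217 in

S = 25/23 in ≈ 1.087 in; Ia = 5/23 in ≈ 0.217 in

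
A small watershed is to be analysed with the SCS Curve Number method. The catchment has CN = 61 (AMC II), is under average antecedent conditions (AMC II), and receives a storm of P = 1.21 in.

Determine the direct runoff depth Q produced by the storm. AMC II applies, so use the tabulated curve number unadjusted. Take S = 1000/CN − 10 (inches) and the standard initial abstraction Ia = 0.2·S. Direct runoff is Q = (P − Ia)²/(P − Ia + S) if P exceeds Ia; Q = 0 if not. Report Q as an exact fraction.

AMC II — tabulated CN = 61 applies directly.
S = 1000/61 − 10 = 390/61 in ≈ 6.393 in
Ia = 0.2S: 0.2·6.393 = 1.279 in (exactly 78/61)
P = 1.210 ≤ Ia = 1.279 in: entire storm abstracted, Q = 0.

Q = 0 in ≈ 0.000 in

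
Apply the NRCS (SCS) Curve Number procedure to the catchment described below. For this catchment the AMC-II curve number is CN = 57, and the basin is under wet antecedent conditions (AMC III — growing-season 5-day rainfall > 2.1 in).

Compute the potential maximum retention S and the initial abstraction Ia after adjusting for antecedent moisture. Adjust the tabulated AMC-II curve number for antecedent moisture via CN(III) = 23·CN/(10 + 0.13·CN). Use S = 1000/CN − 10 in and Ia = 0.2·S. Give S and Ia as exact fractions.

CN(III) from CN(II)=57: (23·57)/(10 + 0.13·57) = 131100/1741 ≈ 75.302
Retention S: 1000/CN − 10 with CN=75.302 → S = 4300/1311 ≈ 3.280 in
Ia = 0.2S: 0.2·3.280 = 0.656 in (exactly 860/1311)

S = 4300/1311 in ≈ 3.280 in; Ia = 860/1311 in ≈ 0.656 in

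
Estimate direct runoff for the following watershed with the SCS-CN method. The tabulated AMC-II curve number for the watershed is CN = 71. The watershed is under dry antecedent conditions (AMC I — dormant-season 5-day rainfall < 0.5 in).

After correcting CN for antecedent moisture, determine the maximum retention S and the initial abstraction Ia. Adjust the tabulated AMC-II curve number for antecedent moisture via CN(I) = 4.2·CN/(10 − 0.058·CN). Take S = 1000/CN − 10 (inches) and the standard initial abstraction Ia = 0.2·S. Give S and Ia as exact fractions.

Dry (AMC I): CN(I) = 4.2·71/(10 − 0.058·71) = (1491/5)/(2941/500) = 149100/2941 ≈ 50.697
Max retention: S = 1000/(149100/2941) − 10 = 14500/1491 in (≈ 9.725 in)
Initial abstraction Ia = S/5 = (14500/1491)/5 = 2900/1491 ≈ 1.945 in

S = 14500/1491 in ≈ 9.725 in; Ia = 2900/1491 in ≈ 1.945 in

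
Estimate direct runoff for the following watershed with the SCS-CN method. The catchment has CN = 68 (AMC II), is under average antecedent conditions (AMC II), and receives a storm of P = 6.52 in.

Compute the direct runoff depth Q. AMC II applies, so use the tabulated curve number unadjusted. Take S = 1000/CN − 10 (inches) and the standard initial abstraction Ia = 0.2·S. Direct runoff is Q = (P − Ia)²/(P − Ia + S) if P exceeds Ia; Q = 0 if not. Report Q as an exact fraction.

AMC II — tabulated CN = 68 applies directly.
Max retention: S = 1000/68 − 10 = 80/17 in (≈ 4.706 in)
Ia = 0.2·(80/17) = 16/17 in ≈ 0.941 in
P − Ia = 6.520 − 0.941 = 2371/425 ≈ 5.579 in (> 0, runoff occurs)
Q: (2371/425)² ÷ (4371/425) = 5621641/1857675 in (≈ 3.026 in)

Q = 5621641/1857675 in ≈ 3.026 in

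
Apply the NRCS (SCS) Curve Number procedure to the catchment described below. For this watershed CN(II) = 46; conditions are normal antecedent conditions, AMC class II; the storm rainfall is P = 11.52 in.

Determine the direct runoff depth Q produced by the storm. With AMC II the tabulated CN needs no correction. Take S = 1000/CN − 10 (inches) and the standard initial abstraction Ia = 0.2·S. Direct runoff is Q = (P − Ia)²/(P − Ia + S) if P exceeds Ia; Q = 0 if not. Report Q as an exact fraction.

Q = 772641/192050 in ≈ 4.023 in

AMC II — tabulated CN = 46 applies directly.
S = 1000/46 − 10 = 270/23 in ≈ 11.739 in
Ia = 0.2S: 0.2·11.739 = 2.348 in (exactly 54/23)
P − Ia = 11.520 − 2.348 = 5274/575 ≈ 9.172 in (> 0, runoff occurs)
Q = (5274/575)²/((5274/575) + 270/23) = (27815076/330625)/(12024/575) = 772641/192050 in ≈ 4.023 in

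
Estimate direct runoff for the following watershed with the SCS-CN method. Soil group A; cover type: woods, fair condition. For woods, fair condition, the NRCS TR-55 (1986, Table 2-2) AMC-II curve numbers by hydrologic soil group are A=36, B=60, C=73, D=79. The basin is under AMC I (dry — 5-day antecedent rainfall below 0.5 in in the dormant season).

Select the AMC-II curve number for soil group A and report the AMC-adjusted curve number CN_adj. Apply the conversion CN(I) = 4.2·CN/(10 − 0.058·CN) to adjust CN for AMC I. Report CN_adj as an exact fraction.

CN_adj = 18900/989 ≈ 19.110

NRCS table: woods, fair condition, soil group A → CN(II) = 36
CN(I) from CN(II)=36: (4.2·36)/(10 − 0.058·36) = 18900/989 ≈ 19.110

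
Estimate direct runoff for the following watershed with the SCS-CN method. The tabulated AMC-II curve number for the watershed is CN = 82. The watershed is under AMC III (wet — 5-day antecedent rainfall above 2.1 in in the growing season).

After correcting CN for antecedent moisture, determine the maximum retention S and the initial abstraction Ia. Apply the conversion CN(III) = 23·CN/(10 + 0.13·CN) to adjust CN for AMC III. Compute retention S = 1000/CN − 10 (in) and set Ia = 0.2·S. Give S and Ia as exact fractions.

S = 900/943 in ≈ 0.954 in; Ia = 180/943 in ≈ 0.191 in

Adjust CN=82 to AMC III: 23·82/(10 + 0.13·82) → 1886 ÷ (1033/50) = 94300/1033 ≈ 91.288
Max retention: S = 1000/(94300/1033) − 10 = 900/943 in (≈ 0.954 in)
Ia = 0.2S: 0.2·0.954 = 0.191 in (exactly 180/943)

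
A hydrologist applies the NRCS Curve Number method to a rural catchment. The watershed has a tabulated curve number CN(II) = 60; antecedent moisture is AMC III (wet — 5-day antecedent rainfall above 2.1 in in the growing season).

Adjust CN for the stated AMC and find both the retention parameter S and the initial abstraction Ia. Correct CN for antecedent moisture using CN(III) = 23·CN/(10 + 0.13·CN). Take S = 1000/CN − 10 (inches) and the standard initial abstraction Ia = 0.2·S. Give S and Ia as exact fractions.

S = 200/69 in ≈ 2.899 in; Ia = 40/69 in ≈ 0.580 in

Wet (AMC III): CN(III) = 23·60/(10 + 0.13·60) = 1380/(89/5) = 6900/89 ≈ 77.528
S = 1000/(6900/89) − 10 = 200/69 in ≈ 2.899 in
Initial abstraction Ia = S/5 = (200/69)/5 = 40/69 ≈ 0.580 in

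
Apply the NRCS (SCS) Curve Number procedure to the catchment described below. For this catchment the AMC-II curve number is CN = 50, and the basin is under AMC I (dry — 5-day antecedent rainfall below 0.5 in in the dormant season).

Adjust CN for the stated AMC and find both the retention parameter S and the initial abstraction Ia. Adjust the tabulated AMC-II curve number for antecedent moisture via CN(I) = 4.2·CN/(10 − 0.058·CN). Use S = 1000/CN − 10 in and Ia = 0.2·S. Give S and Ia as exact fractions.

CN(I) from CN(II)=50: (4.2·50)/(10 − 0.058·50) = 2100/71 ≈ 29.577
Retention S: 1000/CN − 10 with CN=29.577 → S = 500/21 ≈ 23.810 in
Ia = 0.2·(500/21) = 100/21 in ≈ 4.762 in

S = 500/21 in ≈ 23.810 in; Ia = 100/21 in ≈ 4.762 in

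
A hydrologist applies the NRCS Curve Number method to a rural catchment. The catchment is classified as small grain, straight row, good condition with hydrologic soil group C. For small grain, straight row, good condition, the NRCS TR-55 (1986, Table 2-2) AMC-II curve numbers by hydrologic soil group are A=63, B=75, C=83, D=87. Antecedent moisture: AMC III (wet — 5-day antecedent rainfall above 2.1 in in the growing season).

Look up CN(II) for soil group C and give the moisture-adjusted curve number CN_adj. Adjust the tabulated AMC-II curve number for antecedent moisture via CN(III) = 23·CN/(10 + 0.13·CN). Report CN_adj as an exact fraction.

CN_adj = 190900/2079 ≈ 91.823

NRCS table: small grain, straight row, good condition, soil group C → CN(II) = 83
Adjust CN=83 to AMC III: 23·83/(10 + 0.13·83) → 1909 ÷ (2079/100) = 190900/2079 ≈ 91.823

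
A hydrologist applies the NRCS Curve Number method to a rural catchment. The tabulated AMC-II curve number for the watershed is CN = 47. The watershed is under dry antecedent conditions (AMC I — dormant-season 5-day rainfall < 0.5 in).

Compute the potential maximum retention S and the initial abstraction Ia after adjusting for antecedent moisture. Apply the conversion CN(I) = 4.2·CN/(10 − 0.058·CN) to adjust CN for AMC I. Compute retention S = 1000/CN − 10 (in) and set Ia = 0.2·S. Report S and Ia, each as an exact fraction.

S = 26500/987 in ≈ 26.849 in; Ia = 5300/987 in ≈ 5.370 in

Dry (AMC I): CN(I) = 4.2·47/(10 − 0.058·47) = (987/5)/(3637/500) = 98700/3637 ≈ 27.138
Max retention: S = 1000/(98700/3637) − 10 = 26500/987 in (≈ 26.849 in)
Initial abstraction Ia = S/5 = (26500/987)/5 = 5300/987 ≈ 5.370 in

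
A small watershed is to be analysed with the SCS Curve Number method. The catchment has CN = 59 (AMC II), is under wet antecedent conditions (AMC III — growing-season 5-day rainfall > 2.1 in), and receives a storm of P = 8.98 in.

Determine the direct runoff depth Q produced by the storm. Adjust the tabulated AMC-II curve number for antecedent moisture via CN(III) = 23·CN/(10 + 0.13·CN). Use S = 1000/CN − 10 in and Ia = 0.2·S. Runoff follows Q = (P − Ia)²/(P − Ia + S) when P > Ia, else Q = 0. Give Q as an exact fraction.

Wet (AMC III): CN(III) = 23·59/(10 + 0.13·59) = 1357/(1767/100) = 135700/1767 ≈ 76.797
S = 1000/(135700/1767) − 10 = 4100/1357 in ≈ 3.021 in
Ia = 0.2S: 0.2·3.021 = 0.604 in (exactly 820/1357)
Since P=8.980 > Ia=0.604: effective rainfall P−Ia = 568293/67850 in
Q = (568293/67850)²/((568293/67850) + 4100/1357) = (322956933849/4603622500)/(773293/67850) = 322956933849/52467930050 in ≈ 6.155 in

Q = 322956933849/52467930050 in ≈ 6.155 in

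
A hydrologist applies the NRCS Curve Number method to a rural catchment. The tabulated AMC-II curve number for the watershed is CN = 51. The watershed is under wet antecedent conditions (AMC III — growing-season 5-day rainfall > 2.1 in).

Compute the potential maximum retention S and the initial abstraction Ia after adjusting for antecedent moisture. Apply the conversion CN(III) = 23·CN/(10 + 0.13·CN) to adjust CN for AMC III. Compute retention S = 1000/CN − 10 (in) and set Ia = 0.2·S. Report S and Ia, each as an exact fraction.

Wet (AMC III): CN(III) = 23·51/(10 + 0.13·51) = 1173/(1663/100) = 117300/1663 ≈ 70.535
Retention S: 1000/CN − 10 with CN=70.535 → S = 4900/1173 ≈ 4.177 in
Initial abstraction Ia = S/5 = (4900/1173)/5 = 980/1173 ≈ 0.835 in

S = 4900/1173 in ≈ 4.177 in; Ia = 980/1173 in ≈ 0.835 in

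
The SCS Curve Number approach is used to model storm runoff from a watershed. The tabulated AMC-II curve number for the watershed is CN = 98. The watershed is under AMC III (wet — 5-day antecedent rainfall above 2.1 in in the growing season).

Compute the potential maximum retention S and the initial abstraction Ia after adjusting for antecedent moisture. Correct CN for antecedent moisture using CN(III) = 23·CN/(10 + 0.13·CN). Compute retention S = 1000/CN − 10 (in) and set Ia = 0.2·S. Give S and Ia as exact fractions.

S = 100/1127 in ≈ 0.089 in; Ia = 20/1127 in ≈ 0.018 in

CN(III) from CN(II)=98: (23·98)/(10 + 0.13·98) = 112700/1137 ≈ 99.120
Retention S: 1000/CN − 10 with CN=99.120 → S = 100/1127 ≈ 0.089 in
Ia = 0.2·(100/1127) = 20/1127 in ≈ 0.018 in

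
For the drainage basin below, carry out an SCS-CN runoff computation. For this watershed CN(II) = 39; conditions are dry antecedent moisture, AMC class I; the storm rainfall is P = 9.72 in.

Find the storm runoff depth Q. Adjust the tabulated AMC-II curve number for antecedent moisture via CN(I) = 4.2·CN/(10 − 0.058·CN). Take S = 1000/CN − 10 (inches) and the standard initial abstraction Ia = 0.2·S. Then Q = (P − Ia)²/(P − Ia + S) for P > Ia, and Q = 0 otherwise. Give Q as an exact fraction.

Q = 2163831289/16564623075 in ≈ 0.131 in

CN(I) from CN(II)=39: (4.2·39)/(10 − 0.058·39) = 81900/3869 ≈ 21.168
S = 1000/(81900/3869) − 10 = 30500/819 in ≈ 37.241 in
Ia = 0.2S: 0.2·37.241 = 7.448 in (exactly 6100/819)
Since P=9.720 > Ia=7.448: effective rainfall P−Ia = 46517/20475 in
Q: (46517/20475)² ÷ (809017/20475) = 2163831289/16564623075 in (≈ 0.131 in)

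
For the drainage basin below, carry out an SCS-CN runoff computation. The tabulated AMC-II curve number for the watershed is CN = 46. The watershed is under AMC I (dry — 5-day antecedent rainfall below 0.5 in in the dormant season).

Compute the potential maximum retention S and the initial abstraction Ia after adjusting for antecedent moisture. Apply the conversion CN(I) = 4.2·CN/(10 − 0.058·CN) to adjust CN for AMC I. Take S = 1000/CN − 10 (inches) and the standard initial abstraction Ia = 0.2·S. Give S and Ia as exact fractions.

Adjust CN=46 to AMC I: 4.2·46/(10 − 0.058·46) → (966/5) ÷ (1833/250) = 16100/611 ≈ 26.350
S = 1000/(16100/611) − 10 = 4500/161 in ≈ 27.950 in
Ia = 0.2S: 0.2·27.950 = 5.590 in (exactly 900/161)

S = 4500/161 in ≈ 27.950 in; Ia = 900/161 in ≈ 5.590 in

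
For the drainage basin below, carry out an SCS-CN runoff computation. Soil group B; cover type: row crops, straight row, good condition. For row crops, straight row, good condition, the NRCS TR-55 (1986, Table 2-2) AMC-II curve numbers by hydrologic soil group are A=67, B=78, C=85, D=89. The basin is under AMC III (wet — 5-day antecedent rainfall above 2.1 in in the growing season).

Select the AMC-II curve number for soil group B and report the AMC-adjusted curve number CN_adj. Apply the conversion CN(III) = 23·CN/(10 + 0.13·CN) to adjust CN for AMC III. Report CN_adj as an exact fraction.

CN_adj = 89700/1007 ≈ 89.076

NRCS table: row crops, straight row, good condition, soil group B → CN(II) = 78
Adjust CN=78 to AMC III: 23·78/(10 + 0.13·78) → 1794 ÷ (1007/50) = 89700/1007 ≈ 89.076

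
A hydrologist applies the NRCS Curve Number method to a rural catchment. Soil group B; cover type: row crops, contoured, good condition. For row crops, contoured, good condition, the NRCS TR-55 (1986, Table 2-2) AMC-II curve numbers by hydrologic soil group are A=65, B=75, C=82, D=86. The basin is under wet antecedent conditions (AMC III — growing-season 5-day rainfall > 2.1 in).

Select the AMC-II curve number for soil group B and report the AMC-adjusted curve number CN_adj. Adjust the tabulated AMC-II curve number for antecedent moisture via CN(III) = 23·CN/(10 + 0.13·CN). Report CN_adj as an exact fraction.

NRCS table: row crops, contoured, good condition, soil group B → CN(II) = 75
Adjust CN=75 to AMC III: 23·75/(10 + 0.13·75) → 1725 ÷ (79/4) = 6900/79 ≈ 87.342

CN_adj = 6900/79 ≈ 87.342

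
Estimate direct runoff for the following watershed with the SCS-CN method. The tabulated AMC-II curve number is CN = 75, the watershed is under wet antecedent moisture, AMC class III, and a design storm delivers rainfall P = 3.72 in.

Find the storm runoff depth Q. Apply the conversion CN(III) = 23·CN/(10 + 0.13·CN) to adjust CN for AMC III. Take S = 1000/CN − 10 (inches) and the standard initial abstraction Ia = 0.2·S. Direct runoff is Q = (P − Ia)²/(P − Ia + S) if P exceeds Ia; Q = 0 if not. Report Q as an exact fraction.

Q = 35010889/14519325 in ≈ 2.411 in

Wet (AMC III): CN(III) = 23·75/(10 + 0.13·75) = 1725/(79/4) = 6900/79 ≈ 87.342
Retention S: 1000/CN − 10 with CN=87.342 → S = 100/69 ≈ 1.449 in
Ia = 0.2S: 0.2·1.449 = 0.290 in (exactly 20/69)
P − Ia = 3.720 − 0.290 = 5917/1725 ≈ 3.430 in (> 0, runoff occurs)
Q: (5917/1725)² ÷ (8417/1725) = 35010889/14519325 in (≈ 2.411 in)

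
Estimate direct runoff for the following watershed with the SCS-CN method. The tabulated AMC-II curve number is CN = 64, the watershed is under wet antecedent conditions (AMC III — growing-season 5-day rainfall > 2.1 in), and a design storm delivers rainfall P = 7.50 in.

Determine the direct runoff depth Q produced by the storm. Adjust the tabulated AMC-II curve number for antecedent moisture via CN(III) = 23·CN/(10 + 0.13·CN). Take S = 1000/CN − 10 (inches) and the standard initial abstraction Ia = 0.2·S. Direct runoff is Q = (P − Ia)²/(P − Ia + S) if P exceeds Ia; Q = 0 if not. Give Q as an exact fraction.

Q = 27735/5336 in ≈ 5.198 in

Wet (AMC III): CN(III) = 23·64/(10 + 0.13·64) = 1472/(458/25) = 18400/229 ≈ 80.349
Retention S: 1000/CN − 10 with CN=80.349 → S = 225/92 ≈ 2.446 in
Initial abstraction Ia = S/5 = (225/92)/5 = 45/92 ≈ 0.489 in
Since P=7.500 > Ia=0.489: effective rainfall P−Ia = 645/92 in
Q: (645/92)² ÷ (435/46) = 27735/5336 in (≈ 5.198 in)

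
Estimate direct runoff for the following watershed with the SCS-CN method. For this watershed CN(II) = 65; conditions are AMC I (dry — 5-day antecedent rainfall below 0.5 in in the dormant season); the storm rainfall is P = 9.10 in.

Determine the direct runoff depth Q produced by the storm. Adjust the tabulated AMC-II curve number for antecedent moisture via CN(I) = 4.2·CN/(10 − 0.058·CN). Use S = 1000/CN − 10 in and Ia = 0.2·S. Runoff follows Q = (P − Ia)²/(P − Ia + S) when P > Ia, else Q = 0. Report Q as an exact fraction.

Q = 6497401/2944110 in ≈ 2.207 in

Dry (AMC I): CN(I) = 4.2·65/(10 − 0.058·65) = 273/(623/100) = 3900/89 ≈ 43.820
Max retention: S = 1000/(3900/89) − 10 = 500/39 in (≈ 12.821 in)
Ia = 0.2S: 0.2·12.821 = 2.564 in (exactly 100/39)
Since P=9.100 > Ia=2.564: effective rainfall P−Ia = 2549/390 in
Q: (2549/390)² ÷ (7549/390) = 6497401/2944110 in (≈ 2.207 in)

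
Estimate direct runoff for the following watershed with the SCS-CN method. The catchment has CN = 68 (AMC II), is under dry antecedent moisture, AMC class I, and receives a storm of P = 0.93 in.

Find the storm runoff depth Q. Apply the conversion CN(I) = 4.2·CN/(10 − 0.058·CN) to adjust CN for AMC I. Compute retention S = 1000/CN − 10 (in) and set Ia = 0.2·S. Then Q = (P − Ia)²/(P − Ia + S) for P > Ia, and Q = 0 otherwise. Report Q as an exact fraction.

CN(I) from CN(II)=68: (4.2·68)/(10 − 0.058·68) = 35700/757 ≈ 47.160
S = 1000/(35700/757) − 10 = 4000/357 in ≈ 11.204 in
Ia = 0.2·(4000/357) = 800/357 in ≈ 2.241 in
P = 0.930 ≤ Ia = 2.241 in: entire storm abstracted, Q = 0.

Q = 0 in ≈ 0.000 in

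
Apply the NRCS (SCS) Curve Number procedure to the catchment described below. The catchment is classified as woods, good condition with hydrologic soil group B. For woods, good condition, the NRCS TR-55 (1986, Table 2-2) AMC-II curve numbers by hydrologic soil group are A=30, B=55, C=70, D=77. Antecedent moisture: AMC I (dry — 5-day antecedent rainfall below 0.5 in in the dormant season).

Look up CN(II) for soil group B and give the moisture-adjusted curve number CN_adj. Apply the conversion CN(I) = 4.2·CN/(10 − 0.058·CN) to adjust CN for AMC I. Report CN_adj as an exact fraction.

CN_adj = 7700/227 ≈ 33.921

NRCS table: woods, good condition, soil group B → CN(II) = 55
CN(I) from CN(II)=55: (4.2·55)/(10 − 0.058·55) = 7700/227 ≈ 33.921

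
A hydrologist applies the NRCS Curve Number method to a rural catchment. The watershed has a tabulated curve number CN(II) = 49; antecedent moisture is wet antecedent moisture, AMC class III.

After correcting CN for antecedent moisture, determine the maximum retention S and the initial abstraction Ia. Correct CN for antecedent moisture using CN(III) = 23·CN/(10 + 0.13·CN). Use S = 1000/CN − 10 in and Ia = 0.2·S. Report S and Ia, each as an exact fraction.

S = 5100/1127 in ≈ 4.525 in; Ia = 1020/1127 in ≈ 0.905 in

CN(III) from CN(II)=49: (23·49)/(10 + 0.13·49) = 112700/1637 ≈ 68.845
Max retention: S = 1000/(112700/1637) − 10 = 5100/1127 in (≈ 4.525 in)
Initial abstraction Ia = S/5 = (5100/1127)/5 = 1020/1127 ≈ 0.905 in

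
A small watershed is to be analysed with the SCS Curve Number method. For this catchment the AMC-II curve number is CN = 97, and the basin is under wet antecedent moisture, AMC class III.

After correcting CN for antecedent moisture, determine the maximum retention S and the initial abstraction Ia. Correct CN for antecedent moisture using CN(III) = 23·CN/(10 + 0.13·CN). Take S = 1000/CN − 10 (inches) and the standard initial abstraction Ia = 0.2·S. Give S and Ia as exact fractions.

Adjust CN=97 to AMC III: 23·97/(10 + 0.13·97) → 2231 ÷ (2261/100) = 223100/2261 ≈ 98.673
S = 1000/(223100/2261) − 10 = 300/2231 in ≈ 0.134 in
Initial abstraction Ia = S/5 = (300/2231)/5 = 60/2231 ≈ 0.027 in

S = 300/2231 in ≈ 0.134 in; Ia = 60/2231 in ≈ 0.027 in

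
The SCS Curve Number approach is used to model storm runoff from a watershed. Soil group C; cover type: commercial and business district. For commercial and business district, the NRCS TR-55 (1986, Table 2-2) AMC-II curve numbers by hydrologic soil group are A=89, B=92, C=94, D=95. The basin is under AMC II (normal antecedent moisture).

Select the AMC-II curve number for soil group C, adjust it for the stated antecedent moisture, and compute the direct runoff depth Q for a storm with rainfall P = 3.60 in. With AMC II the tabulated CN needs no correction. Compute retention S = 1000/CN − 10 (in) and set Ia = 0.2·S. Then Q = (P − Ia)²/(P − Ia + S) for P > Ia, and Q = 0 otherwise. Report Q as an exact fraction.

NRCS table: commercial and business district, soil group C → CN(II) = 94
AMC II — tabulated CN = 94 applies directly.
Max retention: S = 1000/94 − 10 = 30/47 in (≈ 0.638 in)
Initial abstraction Ia = S/5 = (30/47)/5 = 6/47 ≈ 0.128 in
Excess rainfall: 3.600 − 0.128 = 3.472 in; P > Ia so Q > 0
Runoff Q = (P−Ia)²/(P−Ia+S) = (3.472)²/(3.472+0.638) = 110976/37835 ≈ 2.933 in

Q = 110976/37835 in ≈ 2.933 in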